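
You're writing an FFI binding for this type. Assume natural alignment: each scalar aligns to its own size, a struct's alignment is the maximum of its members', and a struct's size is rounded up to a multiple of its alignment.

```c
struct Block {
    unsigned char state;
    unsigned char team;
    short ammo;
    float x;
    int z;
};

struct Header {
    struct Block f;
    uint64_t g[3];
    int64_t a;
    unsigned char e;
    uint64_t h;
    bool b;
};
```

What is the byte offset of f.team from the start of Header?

1

Block: state at 0 (size 1, align 1) → ends 1; team at 1 (size 1, align 1) → ends 2; ammo at 2 (size 2, align 2) → ends 4; x at 4 (size 4, align 4) → ends 8; z at 8 (size 4, align 4) → ends 12; total 12 bytes, alignment 4
f at 0 (size 12, align 4) → ends 12
within Block: team at 1
0 + 1 = 1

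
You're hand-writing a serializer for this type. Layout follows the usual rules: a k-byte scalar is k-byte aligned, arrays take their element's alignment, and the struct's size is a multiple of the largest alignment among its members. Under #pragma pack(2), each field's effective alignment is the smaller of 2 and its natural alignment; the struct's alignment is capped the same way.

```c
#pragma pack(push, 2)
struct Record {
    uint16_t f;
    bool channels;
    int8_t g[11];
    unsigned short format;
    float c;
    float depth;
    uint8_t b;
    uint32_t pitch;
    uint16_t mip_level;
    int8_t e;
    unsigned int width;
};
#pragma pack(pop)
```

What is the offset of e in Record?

32

0..2  f  (2B, 2-aligned)
2..3  channels  (1B, 1-aligned)
3..14  g  (11B, 1-aligned)
14..16  format  (2B, 2-aligned)
16..20  c  (4B, 2-aligned)
20..24  depth  (4B, 2-aligned)
24..25  b  (1B, 1-aligned)
25..26  -- padding (1B)
26..30  pitch  (4B, 2-aligned)
30..32  mip_level  (2B, 2-aligned)
32..33  e  (1B, 1-aligned)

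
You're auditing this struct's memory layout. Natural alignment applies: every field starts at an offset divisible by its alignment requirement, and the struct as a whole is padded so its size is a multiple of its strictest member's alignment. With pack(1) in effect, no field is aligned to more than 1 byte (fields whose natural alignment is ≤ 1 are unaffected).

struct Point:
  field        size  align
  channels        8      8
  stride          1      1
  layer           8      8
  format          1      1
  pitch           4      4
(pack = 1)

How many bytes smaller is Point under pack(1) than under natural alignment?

10

natural layout:
  @0: channels [8B, align 8] → 8
  @8: stride [1B, align 1] → 9
  +7 pad (align 8)
  @16: layer [8B, align 8] → 24
  @24: format [1B, align 1] → 25
  +3 pad (align 4)
  @28: pitch [4B, align 4] → 32
  size 32, align 8
packed(1) layout:
  @0: channels [8B, align 1] → 8
  @8: stride [1B, align 1] → 9
  @9: layer [8B, align 1] → 17
  @17: format [1B, align 1] → 18
  @18: pitch [4B, align 1] → 22
  size 22, align 1
32 − 22 = 10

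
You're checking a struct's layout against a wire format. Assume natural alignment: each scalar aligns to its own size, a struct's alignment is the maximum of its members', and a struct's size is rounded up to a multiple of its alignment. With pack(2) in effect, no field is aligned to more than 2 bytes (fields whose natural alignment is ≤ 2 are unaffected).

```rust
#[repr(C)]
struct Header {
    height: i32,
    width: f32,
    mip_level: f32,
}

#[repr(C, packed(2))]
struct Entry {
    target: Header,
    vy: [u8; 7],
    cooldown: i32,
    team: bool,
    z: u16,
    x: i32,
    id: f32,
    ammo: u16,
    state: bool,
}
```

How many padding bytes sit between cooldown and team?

0

Header: @0: height [4B, align 4] → 4; @4: width [4B, align 4] → 8; @8: mip_level [4B, align 4] → 12; size 12, align 4
@0: target [12B, align 2] → 12
@12: vy [7B, align 1] → 19
+1 pad (align 2)
@20: cooldown [4B, align 2] → 24
@24: team [1B, align 1] → 25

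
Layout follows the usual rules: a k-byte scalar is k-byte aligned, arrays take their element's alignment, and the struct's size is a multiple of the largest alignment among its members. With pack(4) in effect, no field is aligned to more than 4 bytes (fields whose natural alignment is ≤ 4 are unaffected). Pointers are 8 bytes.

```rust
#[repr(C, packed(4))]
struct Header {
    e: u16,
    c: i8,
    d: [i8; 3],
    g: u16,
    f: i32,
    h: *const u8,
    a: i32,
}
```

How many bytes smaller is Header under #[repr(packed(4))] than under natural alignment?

8

natural layout:
  0..2  e  (2B, 2-aligned)
  2..3  c  (1B, 1-aligned)
  3..6  d  (3B, 1-aligned)
  6..8  g  (2B, 2-aligned)
  8..12  f  (4B, 4-aligned)
  12..16  -- padding (4B)
  16..24  h  (8B, 8-aligned)
  24..28  a  (4B, 4-aligned)
  28..32  -- tail padding (4B)
  sizeof = 32, alignof = 8
packed(4) layout:
  0..2  e  (2B, 2-aligned)
  2..3  c  (1B, 1-aligned)
  3..6  d  (3B, 1-aligned)
  6..8  g  (2B, 2-aligned)
  8..12  f  (4B, 4-aligned)
  12..20  h  (8B, 4-aligned)
  20..24  a  (4B, 4-aligned)
  sizeof = 24, alignof = 4
32 − 24 = 8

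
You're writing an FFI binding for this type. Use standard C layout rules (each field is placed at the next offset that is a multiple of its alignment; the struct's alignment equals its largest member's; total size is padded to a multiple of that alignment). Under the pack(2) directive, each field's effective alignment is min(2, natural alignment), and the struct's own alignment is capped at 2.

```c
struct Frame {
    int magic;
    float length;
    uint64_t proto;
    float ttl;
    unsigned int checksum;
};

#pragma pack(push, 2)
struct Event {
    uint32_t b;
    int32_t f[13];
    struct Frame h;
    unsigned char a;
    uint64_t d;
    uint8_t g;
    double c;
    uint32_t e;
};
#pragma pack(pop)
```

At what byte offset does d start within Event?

82

Frame: magic at 0 (size 4, align 4) → ends 4; length at 4 (size 4, align 4) → ends 8; proto at 8 (size 8, align 8) → ends 16; ttl at 16 (size 4, align 4) → ends 20; checksum at 20 (size 4, align 4) → ends 24; total 24 bytes, alignment 8
b at 0 (size 4, align 2) → ends 4
f at 4 (size 52, align 2) → ends 56
h at 56 (size 24, align 2) → ends 80
a at 80 (size 1, align 1) → ends 81
pad 1 to align 2 for d
d at 82 (size 8, align 2) → ends 90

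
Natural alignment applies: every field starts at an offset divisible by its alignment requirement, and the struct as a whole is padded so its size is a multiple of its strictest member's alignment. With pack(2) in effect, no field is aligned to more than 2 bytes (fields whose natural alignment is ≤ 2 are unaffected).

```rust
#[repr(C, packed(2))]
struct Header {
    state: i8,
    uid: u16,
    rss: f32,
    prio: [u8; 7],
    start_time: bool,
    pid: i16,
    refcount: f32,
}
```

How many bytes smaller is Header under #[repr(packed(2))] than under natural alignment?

natural layout:
  state at 0 (size 1, align 1) → ends 1
  pad 1 to align 2 for uid
  uid at 2 (size 2, align 2) → ends 4
  rss at 4 (size 4, align 4) → ends 8
  prio at 8 (size 7, align 1) → ends 15
  start_time at 15 (size 1, align 1) → ends 16
  pid at 16 (size 2, align 2) → ends 18
  pad 2 to align 4 for refcount
  refcount at 20 (size 4, align 4) → ends 24
  total 24 bytes, alignment 4
packed(2) layout:
  state at 0 (size 1, align 1) → ends 1
  pad 1 to align 2 for uid
  uid at 2 (size 2, align 2) → ends 4
  rss at 4 (size 4, align 2) → ends 8
  prio at 8 (size 7, align 1) → ends 15
  start_time at 15 (size 1, align 1) → ends 16
  pid at 16 (size 2, align 2) → ends 18
  refcount at 18 (size 4, align 2) → ends 22
  total 22 bytes, alignment 2
24 − 22 = 2

2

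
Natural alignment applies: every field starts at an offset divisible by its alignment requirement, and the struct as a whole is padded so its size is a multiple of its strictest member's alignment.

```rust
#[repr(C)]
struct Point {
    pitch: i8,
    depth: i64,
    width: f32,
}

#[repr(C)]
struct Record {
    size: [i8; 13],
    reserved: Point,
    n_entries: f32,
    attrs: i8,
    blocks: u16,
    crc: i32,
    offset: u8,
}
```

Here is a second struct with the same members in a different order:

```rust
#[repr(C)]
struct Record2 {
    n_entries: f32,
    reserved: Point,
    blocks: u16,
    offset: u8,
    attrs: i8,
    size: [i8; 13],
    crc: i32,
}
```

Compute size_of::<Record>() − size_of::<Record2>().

Point: 0..1  pitch  (1B, 1-aligned); 1..8  -- padding (7B); 8..16  depth  (8B, 8-aligned); 16..20  width  (4B, 4-aligned); 20..24  -- tail padding (4B); sizeof = 24, alignof = 8
0..13  size  (13B, 1-aligned)
13..16  -- padding (3B)
16..40  reserved  (24B, 8-aligned)
40..44  n_entries  (4B, 4-aligned)
44..45  attrs  (1B, 1-aligned)
45..46  -- padding (1B)
46..48  blocks  (2B, 2-aligned)
48..52  crc  (4B, 4-aligned)
52..53  offset  (1B, 1-aligned)
53..56  -- tail padding (3B)
sizeof = 56, alignof = 8
— Record2 —
0..4  n_entries  (4B, 4-aligned)
4..8  -- padding (4B)
8..32  reserved  (24B, 8-aligned)
32..34  blocks  (2B, 2-aligned)
34..35  offset  (1B, 1-aligned)
35..36  attrs  (1B, 1-aligned)
36..49  size  (13B, 1-aligned)
49..52  -- padding (3B)
52..56  crc  (4B, 4-aligned)
sizeof = 56, alignof = 8
56 − 56 = 0

0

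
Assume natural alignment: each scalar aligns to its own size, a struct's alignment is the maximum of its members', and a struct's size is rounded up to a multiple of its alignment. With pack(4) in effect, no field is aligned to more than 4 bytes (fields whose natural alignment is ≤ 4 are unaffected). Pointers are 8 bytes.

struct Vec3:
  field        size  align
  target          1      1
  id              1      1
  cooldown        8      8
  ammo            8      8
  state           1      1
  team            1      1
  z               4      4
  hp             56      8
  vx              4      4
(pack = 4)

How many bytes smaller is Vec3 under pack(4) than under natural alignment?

natural layout:
  target at 0 (size 1, align 1) → ends 1
  id at 1 (size 1, align 1) → ends 2
  pad 6 to align 8 for cooldown
  cooldown at 8 (size 8, align 8) → ends 16
  ammo at 16 (size 8, align 8) → ends 24
  state at 24 (size 1, align 1) → ends 25
  team at 25 (size 1, align 1) → ends 26
  pad 2 to align 4 for z
  z at 28 (size 4, align 4) → ends 32
  hp at 32 (size 56, align 8) → ends 88
  vx at 88 (size 4, align 4) → ends 92
  tail pad 4 to reach multiple of 8
  total 96 bytes, alignment 8
packed(4) layout:
  target at 0 (size 1, align 1) → ends 1
  id at 1 (size 1, align 1) → ends 2
  pad 2 to align 4 for cooldown
  cooldown at 4 (size 8, align 4) → ends 12
  ammo at 12 (size 8, align 4) → ends 20
  state at 20 (size 1, align 1) → ends 21
  team at 21 (size 1, align 1) → ends 22
  pad 2 to align 4 for z
  z at 24 (size 4, align 4) → ends 28
  hp at 28 (size 56, align 4) → ends 84
  vx at 84 (size 4, align 4) → ends 88
  total 88 bytes, alignment 4
96 − 88 = 8

8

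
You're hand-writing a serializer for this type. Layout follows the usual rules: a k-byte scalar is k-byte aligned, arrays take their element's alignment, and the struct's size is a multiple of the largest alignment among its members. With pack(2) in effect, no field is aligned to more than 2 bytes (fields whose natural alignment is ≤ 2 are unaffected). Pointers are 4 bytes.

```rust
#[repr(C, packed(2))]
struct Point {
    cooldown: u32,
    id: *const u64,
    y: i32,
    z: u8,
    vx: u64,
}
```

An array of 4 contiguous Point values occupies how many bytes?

@0: cooldown [4B, align 2] → 4
@4: id [4B, align 2] → 8
@8: y [4B, align 2] → 12
@12: z [1B, align 1] → 13
+1 pad (align 2)
@14: vx [8B, align 2] → 22
size 22, align 2
array of 4: 4 × 22 = 88

88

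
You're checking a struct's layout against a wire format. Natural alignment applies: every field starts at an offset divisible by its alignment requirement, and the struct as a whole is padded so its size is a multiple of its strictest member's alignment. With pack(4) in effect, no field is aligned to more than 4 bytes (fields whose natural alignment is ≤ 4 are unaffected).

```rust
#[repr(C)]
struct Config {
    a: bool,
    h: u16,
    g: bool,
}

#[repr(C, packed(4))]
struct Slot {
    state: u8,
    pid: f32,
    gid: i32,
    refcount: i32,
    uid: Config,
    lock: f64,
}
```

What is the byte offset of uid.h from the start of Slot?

18

Config: @0: a [1B, align 1] → 1; +1 pad (align 2); @2: h [2B, align 2] → 4; @4: g [1B, align 1] → 5; +1 tail pad (align 2); size 6, align 2
@0: state [1B, align 1] → 1
+3 pad (align 4)
@4: pid [4B, align 4] → 8
@8: gid [4B, align 4] → 12
@12: refcount [4B, align 4] → 16
@16: uid [6B, align 2] → 22
within Config: h at 2
16 + 2 = 18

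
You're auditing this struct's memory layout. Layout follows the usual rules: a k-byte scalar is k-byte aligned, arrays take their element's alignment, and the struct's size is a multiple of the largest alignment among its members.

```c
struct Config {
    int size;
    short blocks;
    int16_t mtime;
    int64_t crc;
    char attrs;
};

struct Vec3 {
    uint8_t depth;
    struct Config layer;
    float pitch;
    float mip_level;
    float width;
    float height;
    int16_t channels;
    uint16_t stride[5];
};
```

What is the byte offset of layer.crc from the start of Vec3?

16

Config: size at 0 (size 4, align 4) → ends 4; blocks at 4 (size 2, align 2) → ends 6; mtime at 6 (size 2, align 2) → ends 8; crc at 8 (size 8, align 8) → ends 16; attrs at 16 (size 1, align 1) → ends 17; tail pad 7 to reach multiple of 8; total 24 bytes, alignment 8
depth at 0 (size 1, align 1) → ends 1
pad 7 to align 8 for layer
layer at 8 (size 24, align 8) → ends 32
within Config: crc at 8
8 + 8 = 16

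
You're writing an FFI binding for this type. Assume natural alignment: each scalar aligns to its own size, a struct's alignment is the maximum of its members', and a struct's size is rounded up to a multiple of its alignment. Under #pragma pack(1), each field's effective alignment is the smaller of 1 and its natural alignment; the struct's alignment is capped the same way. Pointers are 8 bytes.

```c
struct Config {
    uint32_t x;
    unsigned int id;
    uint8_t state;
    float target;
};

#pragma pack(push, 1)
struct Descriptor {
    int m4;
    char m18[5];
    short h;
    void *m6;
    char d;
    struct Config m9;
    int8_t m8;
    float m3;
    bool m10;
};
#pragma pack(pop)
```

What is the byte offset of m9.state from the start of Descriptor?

Config: 0..4  x  (4B, 4-aligned); 4..8  id  (4B, 4-aligned); 8..9  state  (1B, 1-aligned); 9..12  -- padding (3B); 12..16  target  (4B, 4-aligned); sizeof = 16, alignof = 4
0..4  m4  (4B, 1-aligned)
4..9  m18  (5B, 1-aligned)
9..11  h  (2B, 1-aligned)
11..19  m6  (8B, 1-aligned)
19..20  d  (1B, 1-aligned)
20..36  m9  (16B, 1-aligned)
within Config: state at 8
20 + 8 = 28

28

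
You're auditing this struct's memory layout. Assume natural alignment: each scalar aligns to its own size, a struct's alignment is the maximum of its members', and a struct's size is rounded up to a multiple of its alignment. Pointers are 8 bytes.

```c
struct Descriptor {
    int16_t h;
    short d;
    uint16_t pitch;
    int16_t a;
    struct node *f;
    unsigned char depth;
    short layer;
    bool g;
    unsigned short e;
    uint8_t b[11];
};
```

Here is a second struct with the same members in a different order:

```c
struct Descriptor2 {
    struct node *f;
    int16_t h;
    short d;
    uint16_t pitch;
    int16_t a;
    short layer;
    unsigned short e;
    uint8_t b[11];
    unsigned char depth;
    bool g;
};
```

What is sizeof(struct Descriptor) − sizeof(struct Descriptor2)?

0

h at 0 (size 2, align 2) → ends 2
d at 2 (size 2, align 2) → ends 4
pitch at 4 (size 2, align 2) → ends 6
a at 6 (size 2, align 2) → ends 8
f at 8 (size 8, align 8) → ends 16
depth at 16 (size 1, align 1) → ends 17
pad 1 to align 2 for layer
layer at 18 (size 2, align 2) → ends 20
g at 20 (size 1, align 1) → ends 21
pad 1 to align 2 for e
e at 22 (size 2, align 2) → ends 24
b at 24 (size 11, align 1) → ends 35
tail pad 5 to reach multiple of 8
total 40 bytes, alignment 8
— Descriptor2 —
f at 0 (size 8, align 8) → ends 8
h at 8 (size 2, align 2) → ends 10
d at 10 (size 2, align 2) → ends 12
pitch at 12 (size 2, align 2) → ends 14
a at 14 (size 2, align 2) → ends 16
layer at 16 (size 2, align 2) → ends 18
e at 18 (size 2, align 2) → ends 20
b at 20 (size 11, align 1) → ends 31
depth at 31 (size 1, align 1) → ends 32
g at 32 (size 1, align 1) → ends 33
tail pad 7 to reach multiple of 8
total 40 bytes, alignment 8
40 − 40 = 0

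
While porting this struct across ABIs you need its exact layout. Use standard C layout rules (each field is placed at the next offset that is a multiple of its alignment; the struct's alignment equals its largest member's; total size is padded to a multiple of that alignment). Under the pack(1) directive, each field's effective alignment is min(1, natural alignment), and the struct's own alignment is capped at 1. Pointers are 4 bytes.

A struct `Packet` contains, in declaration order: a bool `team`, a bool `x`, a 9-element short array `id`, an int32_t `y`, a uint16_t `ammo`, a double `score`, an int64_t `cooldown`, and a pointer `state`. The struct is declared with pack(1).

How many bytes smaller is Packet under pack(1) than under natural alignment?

natural layout:
  team at 0 (size 1, align 1) → ends 1
  x at 1 (size 1, align 1) → ends 2
  id at 2 (size 18, align 2) → ends 20
  y at 20 (size 4, align 4) → ends 24
  ammo at 24 (size 2, align 2) → ends 26
  pad 6 to align 8 for score
  score at 32 (size 8, align 8) → ends 40
  cooldown at 40 (size 8, align 8) → ends 48
  state at 48 (size 4, align 4) → ends 52
  tail pad 4 to reach multiple of 8
  total 56 bytes, alignment 8
packed(1) layout:
  team at 0 (size 1, align 1) → ends 1
  x at 1 (size 1, align 1) → ends 2
  id at 2 (size 18, align 1) → ends 20
  y at 20 (size 4, align 1) → ends 24
  ammo at 24 (size 2, align 1) → ends 26
  score at 26 (size 8, align 1) → ends 34
  cooldown at 34 (size 8, align 1) → ends 42
  state at 42 (size 4, align 1) → ends 46
  total 46 bytes, alignment 1
56 − 46 = 10

10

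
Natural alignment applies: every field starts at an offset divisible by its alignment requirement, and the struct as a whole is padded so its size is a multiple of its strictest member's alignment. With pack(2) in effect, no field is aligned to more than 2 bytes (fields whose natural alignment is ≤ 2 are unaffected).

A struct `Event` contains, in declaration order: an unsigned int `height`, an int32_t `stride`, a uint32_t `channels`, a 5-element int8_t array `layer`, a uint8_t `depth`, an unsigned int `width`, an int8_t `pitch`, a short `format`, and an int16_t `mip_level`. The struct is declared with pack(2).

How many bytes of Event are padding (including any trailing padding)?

1

height at 0 (size 4, align 2) → ends 4
stride at 4 (size 4, align 2) → ends 8
channels at 8 (size 4, align 2) → ends 12
layer at 12 (size 5, align 1) → ends 17
depth at 17 (size 1, align 1) → ends 18
width at 18 (size 4, align 2) → ends 22
pitch at 22 (size 1, align 1) → ends 23
pad 1 to align 2 for format
format at 24 (size 2, align 2) → ends 26
mip_level at 26 (size 2, align 2) → ends 28
total 28 bytes, alignment 2
data bytes 27, size 28 → padding 1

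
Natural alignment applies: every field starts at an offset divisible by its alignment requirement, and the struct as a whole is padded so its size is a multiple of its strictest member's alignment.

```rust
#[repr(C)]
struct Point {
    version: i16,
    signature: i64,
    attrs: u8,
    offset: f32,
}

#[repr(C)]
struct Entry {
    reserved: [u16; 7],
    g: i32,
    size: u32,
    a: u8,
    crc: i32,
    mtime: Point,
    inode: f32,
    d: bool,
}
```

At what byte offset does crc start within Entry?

Point: @0: version [2B, align 2] → 2; +6 pad (align 8); @8: signature [8B, align 8] → 16; @16: attrs [1B, align 1] → 17; +3 pad (align 4); @20: offset [4B, align 4] → 24; size 24, align 8
@0: reserved [14B, align 2] → 14
+2 pad (align 4)
@16: g [4B, align 4] → 20
@20: size [4B, align 4] → 24
@24: a [1B, align 1] → 25
+3 pad (align 4)
@28: crc [4B, align 4] → 32

28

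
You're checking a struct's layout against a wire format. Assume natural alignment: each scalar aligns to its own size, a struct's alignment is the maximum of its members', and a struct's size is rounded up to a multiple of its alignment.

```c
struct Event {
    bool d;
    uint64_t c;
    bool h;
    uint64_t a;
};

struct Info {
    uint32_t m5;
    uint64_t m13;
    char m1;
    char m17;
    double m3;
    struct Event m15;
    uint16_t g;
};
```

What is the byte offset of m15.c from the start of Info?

40

Event: d at 0 (size 1, align 1) → ends 1; pad 7 to align 8 for c; c at 8 (size 8, align 8) → ends 16; h at 16 (size 1, align 1) → ends 17; pad 7 to align 8 for a; a at 24 (size 8, align 8) → ends 32; total 32 bytes, alignment 8
m5 at 0 (size 4, align 4) → ends 4
pad 4 to align 8 for m13
m13 at 8 (size 8, align 8) → ends 16
m1 at 16 (size 1, align 1) → ends 17
m17 at 17 (size 1, align 1) → ends 18
pad 6 to align 8 for m3
m3 at 24 (size 8, align 8) → ends 32
m15 at 32 (size 32, align 8) → ends 64
within Event: c at 8
32 + 8 = 40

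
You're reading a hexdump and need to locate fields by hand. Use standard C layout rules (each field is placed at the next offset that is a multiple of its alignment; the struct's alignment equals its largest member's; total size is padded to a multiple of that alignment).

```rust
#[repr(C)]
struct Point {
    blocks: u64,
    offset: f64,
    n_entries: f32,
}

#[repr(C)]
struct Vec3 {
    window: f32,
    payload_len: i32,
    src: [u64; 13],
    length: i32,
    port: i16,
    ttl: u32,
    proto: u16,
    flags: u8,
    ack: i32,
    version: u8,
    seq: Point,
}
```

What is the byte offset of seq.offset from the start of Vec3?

144

Point: @0: blocks [8B, align 8] → 8; @8: offset [8B, align 8] → 16; @16: n_entries [4B, align 4] → 20; +4 tail pad (align 8); size 24, align 8
@0: window [4B, align 4] → 4
@4: payload_len [4B, align 4] → 8
@8: src [104B, align 8] → 112
@112: length [4B, align 4] → 116
@116: port [2B, align 2] → 118
+2 pad (align 4)
@120: ttl [4B, align 4] → 124
@124: proto [2B, align 2] → 126
@126: flags [1B, align 1] → 127
+1 pad (align 4)
@128: ack [4B, align 4] → 132
@132: version [1B, align 1] → 133
+3 pad (align 8)
@136: seq [24B, align 8] → 160
within Point: offset at 8
136 + 8 = 144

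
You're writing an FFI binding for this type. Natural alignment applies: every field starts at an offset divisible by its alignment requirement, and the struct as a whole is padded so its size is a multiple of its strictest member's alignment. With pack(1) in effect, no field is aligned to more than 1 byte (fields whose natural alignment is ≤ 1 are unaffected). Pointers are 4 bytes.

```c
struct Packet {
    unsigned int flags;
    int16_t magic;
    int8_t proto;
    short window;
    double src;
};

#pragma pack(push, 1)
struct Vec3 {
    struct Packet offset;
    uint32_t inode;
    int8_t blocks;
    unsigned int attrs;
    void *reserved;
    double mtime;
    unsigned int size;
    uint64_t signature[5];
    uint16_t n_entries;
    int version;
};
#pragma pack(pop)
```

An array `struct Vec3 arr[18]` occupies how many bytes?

Packet: 0..4  flags  (4B, 4-aligned); 4..6  magic  (2B, 2-aligned); 6..7  proto  (1B, 1-aligned); 7..8  -- padding (1B); 8..10  window  (2B, 2-aligned); 10..16  -- padding (6B); 16..24  src  (8B, 8-aligned); sizeof = 24, alignof = 8
0..24  offset  (24B, 1-aligned)
24..28  inode  (4B, 1-aligned)
28..29  blocks  (1B, 1-aligned)
29..33  attrs  (4B, 1-aligned)
33..37  reserved  (4B, 1-aligned)
37..45  mtime  (8B, 1-aligned)
45..49  size  (4B, 1-aligned)
49..89  signature  (40B, 1-aligned)
89..91  n_entries  (2B, 1-aligned)
91..95  version  (4B, 1-aligned)
sizeof = 95, alignof = 1
array of 18: 18 × 95 = 1710

1710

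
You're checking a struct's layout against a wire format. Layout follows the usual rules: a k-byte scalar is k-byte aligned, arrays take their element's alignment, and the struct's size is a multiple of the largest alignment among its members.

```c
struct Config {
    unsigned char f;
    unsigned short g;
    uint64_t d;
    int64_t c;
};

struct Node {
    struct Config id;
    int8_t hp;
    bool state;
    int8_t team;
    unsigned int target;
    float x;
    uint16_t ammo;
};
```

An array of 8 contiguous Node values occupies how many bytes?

Config: @0: f [1B, align 1] → 1; +1 pad (align 2); @2: g [2B, align 2] → 4; +4 pad (align 8); @8: d [8B, align 8] → 16; @16: c [8B, align 8] → 24; size 24, align 8
@0: id [24B, align 8] → 24
@24: hp [1B, align 1] → 25
@25: state [1B, align 1] → 26
@26: team [1B, align 1] → 27
+1 pad (align 4)
@28: target [4B, align 4] → 32
@32: x [4B, align 4] → 36
@36: ammo [2B, align 2] → 38
+2 tail pad (align 8)
size 40, align 8
array of 8: 8 × 40 = 320

320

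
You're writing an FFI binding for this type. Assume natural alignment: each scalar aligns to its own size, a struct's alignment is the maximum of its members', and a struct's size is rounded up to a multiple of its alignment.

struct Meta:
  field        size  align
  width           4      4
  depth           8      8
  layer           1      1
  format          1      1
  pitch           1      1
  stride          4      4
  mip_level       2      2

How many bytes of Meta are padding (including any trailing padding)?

11

width at 0 (size 4, align 4) → ends 4
pad 4 to align 8 for depth
depth at 8 (size 8, align 8) → ends 16
layer at 16 (size 1, align 1) → ends 17
format at 17 (size 1, align 1) → ends 18
pitch at 18 (size 1, align 1) → ends 19
pad 1 to align 4 for stride
stride at 20 (size 4, align 4) → ends 24
mip_level at 24 (size 2, align 2) → ends 26
tail pad 6 to reach multiple of 8
total 32 bytes, alignment 8
data bytes 21, size 32 → padding 11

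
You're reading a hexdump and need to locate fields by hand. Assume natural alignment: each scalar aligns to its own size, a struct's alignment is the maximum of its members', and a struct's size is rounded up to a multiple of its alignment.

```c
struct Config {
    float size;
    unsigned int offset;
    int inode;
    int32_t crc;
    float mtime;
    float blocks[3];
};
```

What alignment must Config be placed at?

4

member alignments: size=4, offset=4, inode=4, crc=4, mtime=4, blocks=4
max = 4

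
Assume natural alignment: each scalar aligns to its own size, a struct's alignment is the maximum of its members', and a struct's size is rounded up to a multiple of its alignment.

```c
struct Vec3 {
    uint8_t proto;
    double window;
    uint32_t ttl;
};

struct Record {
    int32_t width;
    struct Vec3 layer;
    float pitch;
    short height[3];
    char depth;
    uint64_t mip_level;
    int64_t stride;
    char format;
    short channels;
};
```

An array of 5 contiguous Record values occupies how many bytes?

Vec3: proto at 0 (size 1, align 1) → ends 1; pad 7 to align 8 for window; window at 8 (size 8, align 8) → ends 16; ttl at 16 (size 4, align 4) → ends 20; tail pad 4 to reach multiple of 8; total 24 bytes, alignment 8
width at 0 (size 4, align 4) → ends 4
pad 4 to align 8 for layer
layer at 8 (size 24, align 8) → ends 32
pitch at 32 (size 4, align 4) → ends 36
height at 36 (size 6, align 2) → ends 42
depth at 42 (size 1, align 1) → ends 43
pad 5 to align 8 for mip_level
mip_level at 48 (size 8, align 8) → ends 56
stride at 56 (size 8, align 8) → ends 64
format at 64 (size 1, align 1) → ends 65
pad 1 to align 2 for channels
channels at 66 (size 2, align 2) → ends 68
tail pad 4 to reach multiple of 8
total 72 bytes, alignment 8
array of 5: 5 × 72 = 360

360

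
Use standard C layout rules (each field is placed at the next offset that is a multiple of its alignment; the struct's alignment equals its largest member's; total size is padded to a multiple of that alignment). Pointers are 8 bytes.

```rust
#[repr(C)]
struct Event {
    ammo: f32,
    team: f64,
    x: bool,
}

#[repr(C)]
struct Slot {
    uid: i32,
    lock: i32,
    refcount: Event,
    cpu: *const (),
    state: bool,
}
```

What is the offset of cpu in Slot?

32

Event: @0: ammo [4B, align 4] → 4; +4 pad (align 8); @8: team [8B, align 8] → 16; @16: x [1B, align 1] → 17; +7 tail pad (align 8); size 24, align 8
@0: uid [4B, align 4] → 4
@4: lock [4B, align 4] → 8
@8: refcount [24B, align 8] → 32
@32: cpu [8B, align 8] → 40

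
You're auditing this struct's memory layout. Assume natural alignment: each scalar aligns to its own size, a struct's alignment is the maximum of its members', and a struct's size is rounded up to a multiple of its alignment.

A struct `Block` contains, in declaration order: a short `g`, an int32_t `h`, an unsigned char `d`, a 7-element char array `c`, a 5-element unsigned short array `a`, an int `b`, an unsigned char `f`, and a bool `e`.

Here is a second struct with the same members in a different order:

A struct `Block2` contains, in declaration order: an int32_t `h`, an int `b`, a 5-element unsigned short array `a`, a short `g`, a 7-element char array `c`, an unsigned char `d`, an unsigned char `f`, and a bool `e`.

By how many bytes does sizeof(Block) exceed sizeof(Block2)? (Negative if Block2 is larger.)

4

g at 0 (size 2, align 2) → ends 2
pad 2 to align 4 for h
h at 4 (size 4, align 4) → ends 8
d at 8 (size 1, align 1) → ends 9
c at 9 (size 7, align 1) → ends 16
a at 16 (size 10, align 2) → ends 26
pad 2 to align 4 for b
b at 28 (size 4, align 4) → ends 32
f at 32 (size 1, align 1) → ends 33
e at 33 (size 1, align 1) → ends 34
tail pad 2 to reach multiple of 4
total 36 bytes, alignment 4
— Block2 —
h at 0 (size 4, align 4) → ends 4
b at 4 (size 4, align 4) → ends 8
a at 8 (size 10, align 2) → ends 18
g at 18 (size 2, align 2) → ends 20
c at 20 (size 7, align 1) → ends 27
d at 27 (size 1, align 1) → ends 28
f at 28 (size 1, align 1) → ends 29
e at 29 (size 1, align 1) → ends 30
tail pad 2 to reach multiple of 4
total 32 bytes, alignment 4
36 − 32 = 4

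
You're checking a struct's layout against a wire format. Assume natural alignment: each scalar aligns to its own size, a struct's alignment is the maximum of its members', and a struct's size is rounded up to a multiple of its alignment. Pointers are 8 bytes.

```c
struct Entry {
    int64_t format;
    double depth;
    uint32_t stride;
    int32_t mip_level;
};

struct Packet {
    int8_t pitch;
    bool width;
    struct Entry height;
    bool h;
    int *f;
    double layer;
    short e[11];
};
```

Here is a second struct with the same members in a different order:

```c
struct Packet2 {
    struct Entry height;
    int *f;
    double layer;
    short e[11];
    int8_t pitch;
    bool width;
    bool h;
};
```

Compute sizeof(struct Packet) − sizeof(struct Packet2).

Entry: format at 0 (size 8, align 8) → ends 8; depth at 8 (size 8, align 8) → ends 16; stride at 16 (size 4, align 4) → ends 20; mip_level at 20 (size 4, align 4) → ends 24; total 24 bytes, alignment 8
pitch at 0 (size 1, align 1) → ends 1
width at 1 (size 1, align 1) → ends 2
pad 6 to align 8 for height
height at 8 (size 24, align 8) → ends 32
h at 32 (size 1, align 1) → ends 33
pad 7 to align 8 for f
f at 40 (size 8, align 8) → ends 48
layer at 48 (size 8, align 8) → ends 56
e at 56 (size 22, align 2) → ends 78
tail pad 2 to reach multiple of 8
total 80 bytes, alignment 8
— Packet2 —
height at 0 (size 24, align 8) → ends 24
f at 24 (size 8, align 8) → ends 32
layer at 32 (size 8, align 8) → ends 40
e at 40 (size 22, align 2) → ends 62
pitch at 62 (size 1, align 1) → ends 63
width at 63 (size 1, align 1) → ends 64
h at 64 (size 1, align 1) → ends 65
tail pad 7 to reach multiple of 8
total 72 bytes, alignment 8
80 − 72 = 8

8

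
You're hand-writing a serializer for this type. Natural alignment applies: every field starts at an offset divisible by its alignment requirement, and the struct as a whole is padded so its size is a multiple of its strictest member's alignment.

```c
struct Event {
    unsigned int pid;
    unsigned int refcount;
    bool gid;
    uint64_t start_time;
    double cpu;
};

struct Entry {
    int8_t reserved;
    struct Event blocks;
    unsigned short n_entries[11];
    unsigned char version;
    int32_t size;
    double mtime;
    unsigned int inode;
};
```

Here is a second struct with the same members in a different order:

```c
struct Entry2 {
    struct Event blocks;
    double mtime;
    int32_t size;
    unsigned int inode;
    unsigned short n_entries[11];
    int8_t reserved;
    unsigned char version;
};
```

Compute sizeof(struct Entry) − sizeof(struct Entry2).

Event: 0..4  pid  (4B, 4-aligned); 4..8  refcount  (4B, 4-aligned); 8..9  gid  (1B, 1-aligned); 9..16  -- padding (7B); 16..24  start_time  (8B, 8-aligned); 24..32  cpu  (8B, 8-aligned); sizeof = 32, alignof = 8
0..1  reserved  (1B, 1-aligned)
1..8  -- padding (7B)
8..40  blocks  (32B, 8-aligned)
40..62  n_entries  (22B, 2-aligned)
62..63  version  (1B, 1-aligned)
63..64  -- padding (1B)
64..68  size  (4B, 4-aligned)
68..72  -- padding (4B)
72..80  mtime  (8B, 8-aligned)
80..84  inode  (4B, 4-aligned)
84..88  -- tail padding (4B)
sizeof = 88, alignof = 8
— Entry2 —
0..32  blocks  (32B, 8-aligned)
32..40  mtime  (8B, 8-aligned)
40..44  size  (4B, 4-aligned)
44..48  inode  (4B, 4-aligned)
48..70  n_entries  (22B, 2-aligned)
70..71  reserved  (1B, 1-aligned)
71..72  version  (1B, 1-aligned)
sizeof = 72, alignof = 8
88 − 72 = 16

16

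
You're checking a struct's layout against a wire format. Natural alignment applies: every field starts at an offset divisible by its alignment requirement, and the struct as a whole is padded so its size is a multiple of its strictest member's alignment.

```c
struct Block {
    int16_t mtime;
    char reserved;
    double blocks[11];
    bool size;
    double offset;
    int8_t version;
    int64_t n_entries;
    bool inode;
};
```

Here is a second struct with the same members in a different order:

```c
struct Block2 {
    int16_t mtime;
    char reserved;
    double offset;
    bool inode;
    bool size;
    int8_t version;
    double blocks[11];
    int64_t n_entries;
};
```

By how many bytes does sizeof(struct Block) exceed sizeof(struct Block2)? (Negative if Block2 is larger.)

@0: mtime [2B, align 2] → 2
@2: reserved [1B, align 1] → 3
+5 pad (align 8)
@8: blocks [88B, align 8] → 96
@96: size [1B, align 1] → 97
+7 pad (align 8)
@104: offset [8B, align 8] → 112
@112: version [1B, align 1] → 113
+7 pad (align 8)
@120: n_entries [8B, align 8] → 128
@128: inode [1B, align 1] → 129
+7 tail pad (align 8)
size 136, align 8
— Block2 —
@0: mtime [2B, align 2] → 2
@2: reserved [1B, align 1] → 3
+5 pad (align 8)
@8: offset [8B, align 8] → 16
@16: inode [1B, align 1] → 17
@17: size [1B, align 1] → 18
@18: version [1B, align 1] → 19
+5 pad (align 8)
@24: blocks [88B, align 8] → 112
@112: n_entries [8B, align 8] → 120
size 120, align 8
136 − 120 = 16

16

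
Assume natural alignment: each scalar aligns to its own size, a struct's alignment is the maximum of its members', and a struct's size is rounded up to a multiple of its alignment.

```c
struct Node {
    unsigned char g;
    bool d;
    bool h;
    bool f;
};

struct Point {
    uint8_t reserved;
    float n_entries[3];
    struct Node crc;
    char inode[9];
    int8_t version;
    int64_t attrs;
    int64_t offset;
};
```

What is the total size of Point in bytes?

Node: @0: g [1B, align 1] → 1; @1: d [1B, align 1] → 2; @2: h [1B, align 1] → 3; @3: f [1B, align 1] → 4; size 4, align 1
@0: reserved [1B, align 1] → 1
+3 pad (align 4)
@4: n_entries [12B, align 4] → 16
@16: crc [4B, align 1] → 20
@20: inode [9B, align 1] → 29
@29: version [1B, align 1] → 30
+2 pad (align 8)
@32: attrs [8B, align 8] → 40
@40: offset [8B, align 8] → 48
size 48, align 8

48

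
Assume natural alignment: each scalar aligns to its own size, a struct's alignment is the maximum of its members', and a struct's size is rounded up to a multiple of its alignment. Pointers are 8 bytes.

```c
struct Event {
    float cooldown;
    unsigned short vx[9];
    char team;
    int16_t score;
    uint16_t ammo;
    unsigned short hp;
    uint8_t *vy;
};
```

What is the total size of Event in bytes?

40

@0: cooldown [4B, align 4] → 4
@4: vx [18B, align 2] → 22
@22: team [1B, align 1] → 23
+1 pad (align 2)
@24: score [2B, align 2] → 26
@26: ammo [2B, align 2] → 28
@28: hp [2B, align 2] → 30
+2 pad (align 8)
@32: vy [8B, align 8] → 40
size 40, align 8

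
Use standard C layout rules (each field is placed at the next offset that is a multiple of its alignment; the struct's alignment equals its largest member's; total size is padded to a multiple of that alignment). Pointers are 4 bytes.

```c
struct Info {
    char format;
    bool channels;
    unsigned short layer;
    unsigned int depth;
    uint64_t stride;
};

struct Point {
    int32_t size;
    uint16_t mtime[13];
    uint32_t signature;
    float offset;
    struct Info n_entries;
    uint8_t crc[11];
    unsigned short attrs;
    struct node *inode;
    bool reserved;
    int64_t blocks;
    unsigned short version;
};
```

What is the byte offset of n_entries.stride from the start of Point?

48

Info: 0..1  format  (1B, 1-aligned); 1..2  channels  (1B, 1-aligned); 2..4  layer  (2B, 2-aligned); 4..8  depth  (4B, 4-aligned); 8..16  stride  (8B, 8-aligned); sizeof = 16, alignof = 8
0..4  size  (4B, 4-aligned)
4..30  mtime  (26B, 2-aligned)
30..32  -- padding (2B)
32..36  signature  (4B, 4-aligned)
36..40  offset  (4B, 4-aligned)
40..56  n_entries  (16B, 8-aligned)
within Info: stride at 8
40 + 8 = 48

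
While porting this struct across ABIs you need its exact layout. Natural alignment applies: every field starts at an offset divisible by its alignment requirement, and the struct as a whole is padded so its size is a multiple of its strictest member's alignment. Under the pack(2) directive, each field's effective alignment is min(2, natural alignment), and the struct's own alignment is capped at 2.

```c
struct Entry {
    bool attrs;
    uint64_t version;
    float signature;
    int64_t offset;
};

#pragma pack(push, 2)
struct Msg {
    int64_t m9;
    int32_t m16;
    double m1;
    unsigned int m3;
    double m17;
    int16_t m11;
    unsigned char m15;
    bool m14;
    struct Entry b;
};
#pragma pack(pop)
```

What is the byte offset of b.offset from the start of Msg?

60

Entry: @0: attrs [1B, align 1] → 1; +7 pad (align 8); @8: version [8B, align 8] → 16; @16: signature [4B, align 4] → 20; +4 pad (align 8); @24: offset [8B, align 8] → 32; size 32, align 8
@0: m9 [8B, align 2] → 8
@8: m16 [4B, align 2] → 12
@12: m1 [8B, align 2] → 20
@20: m3 [4B, align 2] → 24
@24: m17 [8B, align 2] → 32
@32: m11 [2B, align 2] → 34
@34: m15 [1B, align 1] → 35
@35: m14 [1B, align 1] → 36
@36: b [32B, align 2] → 68
within Entry: offset at 24
36 + 24 = 60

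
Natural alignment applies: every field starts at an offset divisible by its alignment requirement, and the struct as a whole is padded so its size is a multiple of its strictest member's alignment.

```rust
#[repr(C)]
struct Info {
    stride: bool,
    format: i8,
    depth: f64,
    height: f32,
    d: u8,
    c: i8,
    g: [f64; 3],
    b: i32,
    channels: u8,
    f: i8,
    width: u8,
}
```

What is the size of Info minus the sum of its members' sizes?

9

0..1  stride  (1B, 1-aligned)
1..2  format  (1B, 1-aligned)
2..8  -- padding (6B)
8..16  depth  (8B, 8-aligned)
16..20  height  (4B, 4-aligned)
20..21  d  (1B, 1-aligned)
21..22  c  (1B, 1-aligned)
22..24  -- padding (2B)
24..48  g  (24B, 8-aligned)
48..52  b  (4B, 4-aligned)
52..53  channels  (1B, 1-aligned)
53..54  f  (1B, 1-aligned)
54..55  width  (1B, 1-aligned)
55..56  -- tail padding (1B)
sizeof = 56, alignof = 8
data bytes 47, size 56 → padding 9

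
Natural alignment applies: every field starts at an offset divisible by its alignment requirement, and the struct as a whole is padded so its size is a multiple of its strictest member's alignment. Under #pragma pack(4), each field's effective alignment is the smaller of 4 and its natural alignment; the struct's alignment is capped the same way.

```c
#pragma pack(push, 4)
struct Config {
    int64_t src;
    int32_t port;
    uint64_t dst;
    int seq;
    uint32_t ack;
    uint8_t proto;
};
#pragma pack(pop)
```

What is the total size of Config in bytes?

@0: src [8B, align 4] → 8
@8: port [4B, align 4] → 12
@12: dst [8B, align 4] → 20
@20: seq [4B, align 4] → 24
@24: ack [4B, align 4] → 28
@28: proto [1B, align 1] → 29
+3 tail pad (align 4)
size 32, align 4

32 bytes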